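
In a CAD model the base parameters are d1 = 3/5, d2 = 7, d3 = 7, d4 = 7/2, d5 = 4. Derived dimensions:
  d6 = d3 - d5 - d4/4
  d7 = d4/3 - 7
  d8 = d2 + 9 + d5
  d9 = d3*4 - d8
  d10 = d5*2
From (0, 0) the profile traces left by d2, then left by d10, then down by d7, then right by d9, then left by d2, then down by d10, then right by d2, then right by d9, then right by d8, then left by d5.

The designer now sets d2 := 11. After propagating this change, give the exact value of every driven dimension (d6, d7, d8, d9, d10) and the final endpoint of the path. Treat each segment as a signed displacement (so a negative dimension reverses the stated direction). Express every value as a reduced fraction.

Apply edit: d2 := 11
  d6 = d3 - d5 - d4/4 = 17/8
  d7 = d4/3 - 7 = -35/6
  d8 = d2 + 9 + d5 = 24
  d9 = d3*4 - d8 = 4
  d10 = d5*2 = 8
Walk from origin (0, 0):
  seg 1: left by d2 = 11 → (-11, 0)
  seg 2: left by d10 = 8 → (-19, 0)
  seg 3: down by d7 = -35/6 → (-19, 35/6)
  seg 4: right by d9 = 4 → (-15, 35/6)
  seg 5: left by d2 = 11 → (-26, 35/6)
  seg 6: down by d10 = 8 → (-26, -13/6)
  seg 7: right by d2 = 11 → (-15, -13/6)
  seg 8: right by d9 = 4 → (-11, -13/6)
  seg 9: right by d8 = 24 → (13, -13/6)
  seg 10: left by d5 = 4 → (9, -13/6)

d6 = 17/8
d7 = -35/6
d8 = 24
d9 = 4
d10 = 8
endpoint = (9, -13/6)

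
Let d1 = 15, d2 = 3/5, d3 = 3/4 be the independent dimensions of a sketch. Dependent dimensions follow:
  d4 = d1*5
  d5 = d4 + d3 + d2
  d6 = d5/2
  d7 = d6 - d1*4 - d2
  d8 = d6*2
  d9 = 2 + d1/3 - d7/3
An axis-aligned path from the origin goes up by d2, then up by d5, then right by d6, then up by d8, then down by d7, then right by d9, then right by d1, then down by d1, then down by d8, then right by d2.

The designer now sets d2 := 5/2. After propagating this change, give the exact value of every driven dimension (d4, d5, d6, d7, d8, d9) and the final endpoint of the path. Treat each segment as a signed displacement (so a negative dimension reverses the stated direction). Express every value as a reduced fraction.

d4 = 75
d5 = 313/4
d6 = 313/8
d7 = -187/8
d8 = 313/4
d9 = 355/24
endpoint = (857/12, 713/8)

Apply edit: d2 := 5/2
  d4 = d1*5 = 75
  d5 = d4 + d3 + d2 = 313/4
  d6 = d5/2 = 313/8
  d7 = d6 - d1*4 - d2 = -187/8
  d8 = d6*2 = 313/4
  d9 = 2 + d1/3 - d7/3 = 355/24
Walk from origin (0, 0):
  seg 1: up by d2 = 5/2 → (0, 5/2)
  seg 2: up by d5 = 313/4 → (0, 323/4)
  seg 3: right by d6 = 313/8 → (313/8, 323/4)
  seg 4: up by d8 = 313/4 → (313/8, 159)
  seg 5: down by d7 = -187/8 → (313/8, 1459/8)
  seg 6: right by d9 = 355/24 → (647/12, 1459/8)
  seg 7: right by d1 = 15 → (827/12, 1459/8)
  seg 8: down by d1 = 15 → (827/12, 1339/8)
  seg 9: down by d8 = 313/4 → (827/12, 713/8)
  seg 10: right by d2 = 5/2 → (857/12, 713/8)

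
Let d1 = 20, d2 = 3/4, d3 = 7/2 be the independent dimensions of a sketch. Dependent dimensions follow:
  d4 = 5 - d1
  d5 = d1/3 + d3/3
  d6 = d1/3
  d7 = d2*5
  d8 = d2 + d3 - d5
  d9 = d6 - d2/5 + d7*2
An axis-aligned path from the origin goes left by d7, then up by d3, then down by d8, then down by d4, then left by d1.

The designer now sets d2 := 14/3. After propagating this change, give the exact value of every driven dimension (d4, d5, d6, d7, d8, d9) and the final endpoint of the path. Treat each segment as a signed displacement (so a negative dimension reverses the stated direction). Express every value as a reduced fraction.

d4 = -15
d5 = 47/6
d6 = 20/3
d7 = 70/3
d8 = 1/3
d9 = 262/5
endpoint = (-130/3, 109/6)

Apply edit: d2 := 14/3
  d4 = 5 - d1 = -15
  d5 = d1/3 + d3/3 = 47/6
  d6 = d1/3 = 20/3
  d7 = d2*5 = 70/3
  d8 = d2 + d3 - d5 = 1/3
  d9 = d6 - d2/5 + d7*2 = 262/5
Walk from origin (0, 0):
  seg 1: left by d7 = 70/3 → (-70/3, 0)
  seg 2: up by d3 = 7/2 → (-70/3, 7/2)
  seg 3: down by d8 = 1/3 → (-70/3, 19/6)
  seg 4: down by d4 = -15 → (-70/3, 109/6)
  seg 5: left by d1 = 20 → (-130/3, 109/6)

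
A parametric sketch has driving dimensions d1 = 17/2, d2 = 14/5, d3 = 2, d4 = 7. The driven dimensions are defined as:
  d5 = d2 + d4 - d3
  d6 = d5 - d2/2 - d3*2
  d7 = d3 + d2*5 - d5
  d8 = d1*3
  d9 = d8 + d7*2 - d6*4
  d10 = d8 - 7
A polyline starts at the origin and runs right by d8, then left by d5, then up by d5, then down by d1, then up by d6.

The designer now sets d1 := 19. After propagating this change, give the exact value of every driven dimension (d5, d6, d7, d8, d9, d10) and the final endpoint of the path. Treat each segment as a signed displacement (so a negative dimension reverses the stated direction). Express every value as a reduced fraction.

d5 = 39/5
d6 = 12/5
d7 = 41/5
d8 = 57
d9 = 319/5
d10 = 50
endpoint = (246/5, -44/5)

Apply edit: d1 := 19
  d5 = d2 + d4 - d3 = 39/5
  d6 = d5 - d2/2 - d3*2 = 12/5
  d7 = d3 + d2*5 - d5 = 41/5
  d8 = d1*3 = 57
  d9 = d8 + d7*2 - d6*4 = 319/5
  d10 = d8 - 7 = 50
Walk from origin (0, 0):
  seg 1: right by d8 = 57 → (57, 0)
  seg 2: left by d5 = 39/5 → (246/5, 0)
  seg 3: up by d5 = 39/5 → (246/5, 39/5)
  seg 4: down by d1 = 19 → (246/5, -56/5)
  seg 5: up by d6 = 12/5 → (246/5, -44/5)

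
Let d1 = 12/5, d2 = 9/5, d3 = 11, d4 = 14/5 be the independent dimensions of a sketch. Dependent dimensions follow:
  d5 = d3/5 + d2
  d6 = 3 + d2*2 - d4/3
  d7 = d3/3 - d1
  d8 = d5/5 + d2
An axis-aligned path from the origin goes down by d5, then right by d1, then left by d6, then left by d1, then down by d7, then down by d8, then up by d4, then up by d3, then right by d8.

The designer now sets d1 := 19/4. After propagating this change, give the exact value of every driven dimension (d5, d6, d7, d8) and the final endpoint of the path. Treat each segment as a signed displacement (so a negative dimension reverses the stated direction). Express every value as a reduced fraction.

d5 = 4
d6 = 17/3
d7 = -13/12
d8 = 13/5
endpoint = (-46/15, 497/60)

Apply edit: d1 := 19/4
  d5 = d3/5 + d2 = 4
  d6 = 3 + d2*2 - d4/3 = 17/3
  d7 = d3/3 - d1 = -13/12
  d8 = d5/5 + d2 = 13/5
Walk from origin (0, 0):
  seg 1: down by d5 = 4 → (0, -4)
  seg 2: right by d1 = 19/4 → (19/4, -4)
  seg 3: left by d6 = 17/3 → (-11/12, -4)
  seg 4: left by d1 = 19/4 → (-17/3, -4)
  seg 5: down by d7 = -13/12 → (-17/3, -35/12)
  seg 6: down by d8 = 13/5 → (-17/3, -331/60)
  seg 7: up by d4 = 14/5 → (-17/3, -163/60)
  seg 8: up by d3 = 11 → (-17/3, 497/60)
  seg 9: right by d8 = 13/5 → (-46/15, 497/60)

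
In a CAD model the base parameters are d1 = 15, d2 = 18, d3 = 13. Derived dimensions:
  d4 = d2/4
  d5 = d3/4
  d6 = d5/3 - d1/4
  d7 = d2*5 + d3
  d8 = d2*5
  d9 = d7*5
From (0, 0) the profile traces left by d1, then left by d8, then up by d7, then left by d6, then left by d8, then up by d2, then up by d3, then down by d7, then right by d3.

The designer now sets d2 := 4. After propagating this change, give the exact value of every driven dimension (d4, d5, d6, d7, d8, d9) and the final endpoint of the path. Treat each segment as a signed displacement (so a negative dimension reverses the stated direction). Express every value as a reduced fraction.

Apply edit: d2 := 4
  d4 = d2/4 = 1
  d5 = d3/4 = 13/4
  d6 = d5/3 - d1/4 = -8/3
  d7 = d2*5 + d3 = 33
  d8 = d2*5 = 20
  d9 = d7*5 = 165
Walk from origin (0, 0):
  seg 1: left by d1 = 15 → (-15, 0)
  seg 2: left by d8 = 20 → (-35, 0)
  seg 3: up by d7 = 33 → (-35, 33)
  seg 4: left by d6 = -8/3 → (-97/3, 33)
  seg 5: left by d8 = 20 → (-157/3, 33)
  seg 6: up by d2 = 4 → (-157/3, 37)
  seg 7: up by d3 = 13 → (-157/3, 50)
  seg 8: down by d7 = 33 → (-157/3, 17)
  seg 9: right by d3 = 13 → (-118/3, 17)

d4 = 1
d5 = 13/4
d6 = -8/3
d7 = 33
d8 = 20
d9 = 165
endpoint = (-118/3, 17)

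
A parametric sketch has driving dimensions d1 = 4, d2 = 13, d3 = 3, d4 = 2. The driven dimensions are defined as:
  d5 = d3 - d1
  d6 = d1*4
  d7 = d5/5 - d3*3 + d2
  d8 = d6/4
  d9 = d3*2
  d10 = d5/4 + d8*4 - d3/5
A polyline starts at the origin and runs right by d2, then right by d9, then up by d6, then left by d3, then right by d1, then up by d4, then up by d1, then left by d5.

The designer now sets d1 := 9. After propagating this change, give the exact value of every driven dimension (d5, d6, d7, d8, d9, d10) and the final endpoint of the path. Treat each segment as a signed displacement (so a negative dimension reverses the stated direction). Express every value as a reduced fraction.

Apply edit: d1 := 9
  d5 = d3 - d1 = -6
  d6 = d1*4 = 36
  d7 = d5/5 - d3*3 + d2 = 14/5
  d8 = d6/4 = 9
  d9 = d3*2 = 6
  d10 = d5/4 + d8*4 - d3/5 = 339/10
Walk from origin (0, 0):
  seg 1: right by d2 = 13 → (13, 0)
  seg 2: right by d9 = 6 → (19, 0)
  seg 3: up by d6 = 36 → (19, 36)
  seg 4: left by d3 = 3 → (16, 36)
  seg 5: right by d1 = 9 → (25, 36)
  seg 6: up by d4 = 2 → (25, 38)
  seg 7: up by d1 = 9 → (25, 47)
  seg 8: left by d5 = -6 → (31, 47)

d5 = -6
d6 = 36
d7 = 14/5
d8 = 9
d9 = 6
d10 = 339/10
endpoint = (31, 47)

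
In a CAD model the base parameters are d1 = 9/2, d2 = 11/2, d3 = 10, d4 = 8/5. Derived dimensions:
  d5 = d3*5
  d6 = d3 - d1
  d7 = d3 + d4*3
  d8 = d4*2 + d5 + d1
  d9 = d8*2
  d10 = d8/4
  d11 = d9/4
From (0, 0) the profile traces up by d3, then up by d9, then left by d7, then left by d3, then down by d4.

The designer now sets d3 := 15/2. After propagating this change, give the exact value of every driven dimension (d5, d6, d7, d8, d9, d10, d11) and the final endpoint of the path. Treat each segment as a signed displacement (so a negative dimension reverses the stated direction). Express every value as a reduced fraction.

Apply edit: d3 := 15/2
  d5 = d3*5 = 75/2
  d6 = d3 - d1 = 3
  d7 = d3 + d4*3 = 123/10
  d8 = d4*2 + d5 + d1 = 226/5
  d9 = d8*2 = 452/5
  d10 = d8/4 = 113/10
  d11 = d9/4 = 113/5
Walk from origin (0, 0):
  seg 1: up by d3 = 15/2 → (0, 15/2)
  seg 2: up by d9 = 452/5 → (0, 979/10)
  seg 3: left by d7 = 123/10 → (-123/10, 979/10)
  seg 4: left by d3 = 15/2 → (-99/5, 979/10)
  seg 5: down by d4 = 8/5 → (-99/5, 963/10)

d5 = 75/2
d6 = 3
d7 = 123/10
d8 = 226/5
d9 = 452/5
d10 = 113/10
d11 = 113/5
endpoint = (-99/5, 963/10)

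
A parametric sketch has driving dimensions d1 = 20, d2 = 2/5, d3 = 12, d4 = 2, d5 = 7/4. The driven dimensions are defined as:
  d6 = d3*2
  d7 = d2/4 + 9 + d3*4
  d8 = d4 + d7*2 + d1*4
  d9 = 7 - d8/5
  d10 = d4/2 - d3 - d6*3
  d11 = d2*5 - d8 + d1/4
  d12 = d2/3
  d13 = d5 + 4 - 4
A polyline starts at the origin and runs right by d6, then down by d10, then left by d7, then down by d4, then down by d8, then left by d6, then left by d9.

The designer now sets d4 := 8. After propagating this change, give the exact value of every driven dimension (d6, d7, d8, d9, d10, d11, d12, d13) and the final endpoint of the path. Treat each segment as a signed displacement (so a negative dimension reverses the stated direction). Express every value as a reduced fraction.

d6 = 24
d7 = 571/10
d8 = 1011/5
d9 = -836/25
d10 = -80
d11 = -976/5
d12 = 2/15
d13 = 7/4
endpoint = (-1183/50, -651/5)

Apply edit: d4 := 8
  d6 = d3*2 = 24
  d7 = d2/4 + 9 + d3*4 = 571/10
  d8 = d4 + d7*2 + d1*4 = 1011/5
  d9 = 7 - d8/5 = -836/25
  d10 = d4/2 - d3 - d6*3 = -80
  d11 = d2*5 - d8 + d1/4 = -976/5
  d12 = d2/3 = 2/15
  d13 = d5 + 4 - 4 = 7/4
Walk from origin (0, 0):
  seg 1: right by d6 = 24 → (24, 0)
  seg 2: down by d10 = -80 → (24, 80)
  seg 3: left by d7 = 571/10 → (-331/10, 80)
  seg 4: down by d4 = 8 → (-331/10, 72)
  seg 5: down by d8 = 1011/5 → (-331/10, -651/5)
  seg 6: left by d6 = 24 → (-571/10, -651/5)
  seg 7: left by d9 = -836/25 → (-1183/50, -651/5)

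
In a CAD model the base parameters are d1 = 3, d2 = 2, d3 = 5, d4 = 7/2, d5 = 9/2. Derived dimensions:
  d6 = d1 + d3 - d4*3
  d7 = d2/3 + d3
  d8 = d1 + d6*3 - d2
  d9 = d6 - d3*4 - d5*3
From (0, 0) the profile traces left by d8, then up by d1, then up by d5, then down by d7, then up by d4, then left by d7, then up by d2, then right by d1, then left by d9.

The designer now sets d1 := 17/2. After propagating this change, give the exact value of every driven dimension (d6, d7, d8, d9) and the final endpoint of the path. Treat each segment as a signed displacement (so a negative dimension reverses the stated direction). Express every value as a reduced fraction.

d6 = 3
d7 = 17/3
d8 = 31/2
d9 = -61/2
endpoint = (107/6, 77/6)

Apply edit: d1 := 17/2
  d6 = d1 + d3 - d4*3 = 3
  d7 = d2/3 + d3 = 17/3
  d8 = d1 + d6*3 - d2 = 31/2
  d9 = d6 - d3*4 - d5*3 = -61/2
Walk from origin (0, 0):
  seg 1: left by d8 = 31/2 → (-31/2, 0)
  seg 2: up by d1 = 17/2 → (-31/2, 17/2)
  seg 3: up by d5 = 9/2 → (-31/2, 13)
  seg 4: down by d7 = 17/3 → (-31/2, 22/3)
  seg 5: up by d4 = 7/2 → (-31/2, 65/6)
  seg 6: left by d7 = 17/3 → (-127/6, 65/6)
  seg 7: up by d2 = 2 → (-127/6, 77/6)
  seg 8: right by d1 = 17/2 → (-38/3, 77/6)
  seg 9: left by d9 = -61/2 → (107/6, 77/6)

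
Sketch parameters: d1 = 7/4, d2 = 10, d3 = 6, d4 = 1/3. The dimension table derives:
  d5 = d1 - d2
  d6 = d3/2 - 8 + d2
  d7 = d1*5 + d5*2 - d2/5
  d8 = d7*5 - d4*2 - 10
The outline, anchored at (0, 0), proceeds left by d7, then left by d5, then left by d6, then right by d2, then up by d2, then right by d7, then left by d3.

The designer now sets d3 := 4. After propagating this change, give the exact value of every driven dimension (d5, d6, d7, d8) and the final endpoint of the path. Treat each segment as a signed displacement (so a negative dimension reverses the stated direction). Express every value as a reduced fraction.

d5 = -33/4
d6 = 4
d7 = -39/4
d8 = -713/12
endpoint = (41/4, 10)

Apply edit: d3 := 4
  d5 = d1 - d2 = -33/4
  d6 = d3/2 - 8 + d2 = 4
  d7 = d1*5 + d5*2 - d2/5 = -39/4
  d8 = d7*5 - d4*2 - 10 = -713/12
Walk from origin (0, 0):
  seg 1: left by d7 = -39/4 → (39/4, 0)
  seg 2: left by d5 = -33/4 → (18, 0)
  seg 3: left by d6 = 4 → (14, 0)
  seg 4: right by d2 = 10 → (24, 0)
  seg 5: up by d2 = 10 → (24, 10)
  seg 6: right by d7 = -39/4 → (57/4, 10)
  seg 7: left by d3 = 4 → (41/4, 10)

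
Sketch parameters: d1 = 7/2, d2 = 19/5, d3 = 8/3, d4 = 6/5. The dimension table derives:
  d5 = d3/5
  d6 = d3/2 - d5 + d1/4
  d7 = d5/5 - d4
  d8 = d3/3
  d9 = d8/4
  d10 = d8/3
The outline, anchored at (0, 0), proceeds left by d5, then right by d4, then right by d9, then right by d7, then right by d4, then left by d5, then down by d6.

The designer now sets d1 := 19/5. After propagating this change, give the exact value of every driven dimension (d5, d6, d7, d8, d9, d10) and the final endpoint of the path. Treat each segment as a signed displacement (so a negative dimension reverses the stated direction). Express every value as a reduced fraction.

Apply edit: d1 := 19/5
  d5 = d3/5 = 8/15
  d6 = d3/2 - d5 + d1/4 = 7/4
  d7 = d5/5 - d4 = -82/75
  d8 = d3/3 = 8/9
  d9 = d8/4 = 2/9
  d10 = d8/3 = 8/27
Walk from origin (0, 0):
  seg 1: left by d5 = 8/15 → (-8/15, 0)
  seg 2: right by d4 = 6/5 → (2/3, 0)
  seg 3: right by d9 = 2/9 → (8/9, 0)
  seg 4: right by d7 = -82/75 → (-46/225, 0)
  seg 5: right by d4 = 6/5 → (224/225, 0)
  seg 6: left by d5 = 8/15 → (104/225, 0)
  seg 7: down by d6 = 7/4 → (104/225, -7/4)

d5 = 8/15
d6 = 7/4
d7 = -82/75
d8 = 8/9
d9 = 2/9
d10 = 8/27
endpoint = (104/225, -7/4)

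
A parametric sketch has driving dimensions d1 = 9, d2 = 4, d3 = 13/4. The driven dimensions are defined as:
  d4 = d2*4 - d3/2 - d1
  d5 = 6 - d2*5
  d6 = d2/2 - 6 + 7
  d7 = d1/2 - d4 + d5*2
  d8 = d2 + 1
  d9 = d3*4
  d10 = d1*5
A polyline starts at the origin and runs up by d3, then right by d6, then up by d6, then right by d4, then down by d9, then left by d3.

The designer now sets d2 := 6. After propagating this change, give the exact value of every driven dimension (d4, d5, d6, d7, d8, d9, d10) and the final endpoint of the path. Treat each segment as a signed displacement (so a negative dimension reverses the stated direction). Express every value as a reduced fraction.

Apply edit: d2 := 6
  d4 = d2*4 - d3/2 - d1 = 107/8
  d5 = 6 - d2*5 = -24
  d6 = d2/2 - 6 + 7 = 4
  d7 = d1/2 - d4 + d5*2 = -455/8
  d8 = d2 + 1 = 7
  d9 = d3*4 = 13
  d10 = d1*5 = 45
Walk from origin (0, 0):
  seg 1: up by d3 = 13/4 → (0, 13/4)
  seg 2: right by d6 = 4 → (4, 13/4)
  seg 3: up by d6 = 4 → (4, 29/4)
  seg 4: right by d4 = 107/8 → (139/8, 29/4)
  seg 5: down by d9 = 13 → (139/8, -23/4)
  seg 6: left by d3 = 13/4 → (113/8, -23/4)

d4 = 107/8
d5 = -24
d6 = 4
d7 = -455/8
d8 = 7
d9 = 13
d10 = 45
endpoint = (113/8, -23/4)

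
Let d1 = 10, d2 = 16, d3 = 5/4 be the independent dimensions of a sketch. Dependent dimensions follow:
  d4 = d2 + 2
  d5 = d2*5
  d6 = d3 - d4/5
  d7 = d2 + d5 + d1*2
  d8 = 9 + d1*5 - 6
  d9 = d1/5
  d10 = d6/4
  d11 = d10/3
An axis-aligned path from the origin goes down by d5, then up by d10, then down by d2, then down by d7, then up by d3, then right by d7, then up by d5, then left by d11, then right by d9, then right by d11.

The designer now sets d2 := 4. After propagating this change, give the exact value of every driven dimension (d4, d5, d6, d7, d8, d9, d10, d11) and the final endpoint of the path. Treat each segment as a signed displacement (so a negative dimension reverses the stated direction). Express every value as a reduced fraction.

d4 = 6
d5 = 20
d6 = 1/20
d7 = 44
d8 = 53
d9 = 2
d10 = 1/80
d11 = 1/240
endpoint = (46, -3739/80)

Apply edit: d2 := 4
  d4 = d2 + 2 = 6
  d5 = d2*5 = 20
  d6 = d3 - d4/5 = 1/20
  d7 = d2 + d5 + d1*2 = 44
  d8 = 9 + d1*5 - 6 = 53
  d9 = d1/5 = 2
  d10 = d6/4 = 1/80
  d11 = d10/3 = 1/240
Walk from origin (0, 0):
  seg 1: down by d5 = 20 → (0, -20)
  seg 2: up by d10 = 1/80 → (0, -1599/80)
  seg 3: down by d2 = 4 → (0, -1919/80)
  seg 4: down by d7 = 44 → (0, -5439/80)
  seg 5: up by d3 = 5/4 → (0, -5339/80)
  seg 6: right by d7 = 44 → (44, -5339/80)
  seg 7: up by d5 = 20 → (44, -3739/80)
  seg 8: left by d11 = 1/240 → (10559/240, -3739/80)
  seg 9: right by d9 = 2 → (11039/240, -3739/80)
  seg 10: right by d11 = 1/240 → (46, -3739/80)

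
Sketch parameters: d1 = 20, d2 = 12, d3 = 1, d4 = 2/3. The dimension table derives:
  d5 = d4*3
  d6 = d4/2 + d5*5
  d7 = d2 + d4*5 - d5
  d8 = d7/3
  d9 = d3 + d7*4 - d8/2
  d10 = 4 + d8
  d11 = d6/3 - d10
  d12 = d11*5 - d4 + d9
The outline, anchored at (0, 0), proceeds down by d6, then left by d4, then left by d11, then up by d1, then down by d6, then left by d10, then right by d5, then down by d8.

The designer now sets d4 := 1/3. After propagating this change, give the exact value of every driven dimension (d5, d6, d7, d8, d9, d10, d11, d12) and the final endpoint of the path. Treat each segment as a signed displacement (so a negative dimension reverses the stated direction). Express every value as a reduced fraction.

Apply edit: d4 := 1/3
  d5 = d4*3 = 1
  d6 = d4/2 + d5*5 = 31/6
  d7 = d2 + d4*5 - d5 = 38/3
  d8 = d7/3 = 38/9
  d9 = d3 + d7*4 - d8/2 = 446/9
  d10 = 4 + d8 = 74/9
  d11 = d6/3 - d10 = -13/2
  d12 = d11*5 - d4 + d9 = 301/18
Walk from origin (0, 0):
  seg 1: down by d6 = 31/6 → (0, -31/6)
  seg 2: left by d4 = 1/3 → (-1/3, -31/6)
  seg 3: left by d11 = -13/2 → (37/6, -31/6)
  seg 4: up by d1 = 20 → (37/6, 89/6)
  seg 5: down by d6 = 31/6 → (37/6, 29/3)
  seg 6: left by d10 = 74/9 → (-37/18, 29/3)
  seg 7: right by d5 = 1 → (-19/18, 29/3)
  seg 8: down by d8 = 38/9 → (-19/18, 49/9)

d5 = 1
d6 = 31/6
d7 = 38/3
d8 = 38/9
d9 = 446/9
d10 = 74/9
d11 = -13/2
d12 = 301/18
endpoint = (-19/18, 49/9)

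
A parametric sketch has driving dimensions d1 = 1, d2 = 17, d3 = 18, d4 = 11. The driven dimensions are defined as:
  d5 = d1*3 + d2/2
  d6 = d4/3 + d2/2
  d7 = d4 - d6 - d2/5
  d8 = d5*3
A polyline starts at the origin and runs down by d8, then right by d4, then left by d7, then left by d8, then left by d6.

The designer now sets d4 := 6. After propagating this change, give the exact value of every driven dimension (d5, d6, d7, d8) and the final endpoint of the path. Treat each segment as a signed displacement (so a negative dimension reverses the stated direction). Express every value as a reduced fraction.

Apply edit: d4 := 6
  d5 = d1*3 + d2/2 = 23/2
  d6 = d4/3 + d2/2 = 21/2
  d7 = d4 - d6 - d2/5 = -79/10
  d8 = d5*3 = 69/2
Walk from origin (0, 0):
  seg 1: down by d8 = 69/2 → (0, -69/2)
  seg 2: right by d4 = 6 → (6, -69/2)
  seg 3: left by d7 = -79/10 → (139/10, -69/2)
  seg 4: left by d8 = 69/2 → (-103/5, -69/2)
  seg 5: left by d6 = 21/2 → (-311/10, -69/2)

d5 = 23/2
d6 = 21/2
d7 = -79/10
d8 = 69/2
endpoint = (-311/10, -69/2)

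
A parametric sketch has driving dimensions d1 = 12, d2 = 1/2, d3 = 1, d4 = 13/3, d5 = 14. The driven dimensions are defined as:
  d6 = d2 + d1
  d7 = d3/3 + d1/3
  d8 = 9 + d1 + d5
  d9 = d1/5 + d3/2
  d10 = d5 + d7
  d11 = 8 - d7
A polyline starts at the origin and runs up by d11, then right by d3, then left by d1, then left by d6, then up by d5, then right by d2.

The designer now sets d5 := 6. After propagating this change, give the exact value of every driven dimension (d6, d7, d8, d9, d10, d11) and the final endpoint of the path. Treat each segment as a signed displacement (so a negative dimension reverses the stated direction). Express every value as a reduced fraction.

d6 = 25/2
d7 = 13/3
d8 = 27
d9 = 29/10
d10 = 31/3
d11 = 11/3
endpoint = (-23, 29/3)

Apply edit: d5 := 6
  d6 = d2 + d1 = 25/2
  d7 = d3/3 + d1/3 = 13/3
  d8 = 9 + d1 + d5 = 27
  d9 = d1/5 + d3/2 = 29/10
  d10 = d5 + d7 = 31/3
  d11 = 8 - d7 = 11/3
Walk from origin (0, 0):
  seg 1: up by d11 = 11/3 → (0, 11/3)
  seg 2: right by d3 = 1 → (1, 11/3)
  seg 3: left by d1 = 12 → (-11, 11/3)
  seg 4: left by d6 = 25/2 → (-47/2, 11/3)
  seg 5: up by d5 = 6 → (-47/2, 29/3)
  seg 6: right by d2 = 1/2 → (-23, 29/3)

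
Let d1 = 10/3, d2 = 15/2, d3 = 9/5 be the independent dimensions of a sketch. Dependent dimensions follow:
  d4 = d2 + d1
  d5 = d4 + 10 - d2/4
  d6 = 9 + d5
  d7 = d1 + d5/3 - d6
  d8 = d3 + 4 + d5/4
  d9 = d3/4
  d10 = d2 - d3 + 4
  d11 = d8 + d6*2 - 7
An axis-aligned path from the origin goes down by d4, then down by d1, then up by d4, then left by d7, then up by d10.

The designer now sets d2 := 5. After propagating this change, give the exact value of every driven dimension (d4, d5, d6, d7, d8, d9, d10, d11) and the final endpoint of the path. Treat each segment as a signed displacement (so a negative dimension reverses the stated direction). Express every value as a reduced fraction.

d4 = 25/3
d5 = 205/12
d6 = 313/12
d7 = -307/18
d8 = 2417/240
d9 = 9/20
d10 = 36/5
d11 = 4419/80
endpoint = (307/18, 58/15)

Apply edit: d2 := 5
  d4 = d2 + d1 = 25/3
  d5 = d4 + 10 - d2/4 = 205/12
  d6 = 9 + d5 = 313/12
  d7 = d1 + d5/3 - d6 = -307/18
  d8 = d3 + 4 + d5/4 = 2417/240
  d9 = d3/4 = 9/20
  d10 = d2 - d3 + 4 = 36/5
  d11 = d8 + d6*2 - 7 = 4419/80
Walk from origin (0, 0):
  seg 1: down by d4 = 25/3 → (0, -25/3)
  seg 2: down by d1 = 10/3 → (0, -35/3)
  seg 3: up by d4 = 25/3 → (0, -10/3)
  seg 4: left by d7 = -307/18 → (307/18, -10/3)
  seg 5: up by d10 = 36/5 → (307/18, 58/15)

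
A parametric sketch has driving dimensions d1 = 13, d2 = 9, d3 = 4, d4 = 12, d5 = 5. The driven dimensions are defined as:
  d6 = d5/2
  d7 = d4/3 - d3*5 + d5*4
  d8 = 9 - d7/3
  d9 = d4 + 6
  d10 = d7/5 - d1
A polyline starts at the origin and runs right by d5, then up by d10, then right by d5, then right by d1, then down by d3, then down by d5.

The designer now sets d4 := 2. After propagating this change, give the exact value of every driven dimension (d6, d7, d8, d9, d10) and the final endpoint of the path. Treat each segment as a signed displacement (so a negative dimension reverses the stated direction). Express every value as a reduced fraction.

d6 = 5/2
d7 = 2/3
d8 = 79/9
d9 = 8
d10 = -193/15
endpoint = (23, -328/15)

Apply edit: d4 := 2
  d6 = d5/2 = 5/2
  d7 = d4/3 - d3*5 + d5*4 = 2/3
  d8 = 9 - d7/3 = 79/9
  d9 = d4 + 6 = 8
  d10 = d7/5 - d1 = -193/15
Walk from origin (0, 0):
  seg 1: right by d5 = 5 → (5, 0)
  seg 2: up by d10 = -193/15 → (5, -193/15)
  seg 3: right by d5 = 5 → (10, -193/15)
  seg 4: right by d1 = 13 → (23, -193/15)
  seg 5: down by d3 = 4 → (23, -253/15)
  seg 6: down by d5 = 5 → (23, -328/15)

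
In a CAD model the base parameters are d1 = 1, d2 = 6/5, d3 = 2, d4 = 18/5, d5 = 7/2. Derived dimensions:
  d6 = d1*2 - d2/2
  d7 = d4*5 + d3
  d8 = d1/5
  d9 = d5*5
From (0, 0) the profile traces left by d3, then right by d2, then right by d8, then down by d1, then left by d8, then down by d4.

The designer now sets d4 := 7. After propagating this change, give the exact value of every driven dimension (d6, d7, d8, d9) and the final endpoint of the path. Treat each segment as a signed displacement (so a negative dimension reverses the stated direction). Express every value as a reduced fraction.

d6 = 7/5
d7 = 37
d8 = 1/5
d9 = 35/2
endpoint = (-4/5, -8)

Apply edit: d4 := 7
  d6 = d1*2 - d2/2 = 7/5
  d7 = d4*5 + d3 = 37
  d8 = d1/5 = 1/5
  d9 = d5*5 = 35/2
Walk from origin (0, 0):
  seg 1: left by d3 = 2 → (-2, 0)
  seg 2: right by d2 = 6/5 → (-4/5, 0)
  seg 3: right by d8 = 1/5 → (-3/5, 0)
  seg 4: down by d1 = 1 → (-3/5, -1)
  seg 5: left by d8 = 1/5 → (-4/5, -1)
  seg 6: down by d4 = 7 → (-4/5, -8)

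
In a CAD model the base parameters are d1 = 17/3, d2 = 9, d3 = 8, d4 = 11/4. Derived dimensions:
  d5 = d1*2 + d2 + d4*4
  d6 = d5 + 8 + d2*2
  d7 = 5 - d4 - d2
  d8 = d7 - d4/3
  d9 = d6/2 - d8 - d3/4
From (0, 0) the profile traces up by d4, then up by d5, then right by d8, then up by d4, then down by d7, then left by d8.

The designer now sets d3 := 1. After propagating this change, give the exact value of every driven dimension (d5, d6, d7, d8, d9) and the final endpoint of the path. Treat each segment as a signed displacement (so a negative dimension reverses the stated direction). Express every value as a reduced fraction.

d5 = 94/3
d6 = 172/3
d7 = -27/4
d8 = -23/3
d9 = 433/12
endpoint = (0, 523/12)

Apply edit: d3 := 1
  d5 = d1*2 + d2 + d4*4 = 94/3
  d6 = d5 + 8 + d2*2 = 172/3
  d7 = 5 - d4 - d2 = -27/4
  d8 = d7 - d4/3 = -23/3
  d9 = d6/2 - d8 - d3/4 = 433/12
Walk from origin (0, 0):
  seg 1: up by d4 = 11/4 → (0, 11/4)
  seg 2: up by d5 = 94/3 → (0, 409/12)
  seg 3: right by d8 = -23/3 → (-23/3, 409/12)
  seg 4: up by d4 = 11/4 → (-23/3, 221/6)
  seg 5: down by d7 = -27/4 → (-23/3, 523/12)
  seg 6: left by d8 = -23/3 → (0, 523/12)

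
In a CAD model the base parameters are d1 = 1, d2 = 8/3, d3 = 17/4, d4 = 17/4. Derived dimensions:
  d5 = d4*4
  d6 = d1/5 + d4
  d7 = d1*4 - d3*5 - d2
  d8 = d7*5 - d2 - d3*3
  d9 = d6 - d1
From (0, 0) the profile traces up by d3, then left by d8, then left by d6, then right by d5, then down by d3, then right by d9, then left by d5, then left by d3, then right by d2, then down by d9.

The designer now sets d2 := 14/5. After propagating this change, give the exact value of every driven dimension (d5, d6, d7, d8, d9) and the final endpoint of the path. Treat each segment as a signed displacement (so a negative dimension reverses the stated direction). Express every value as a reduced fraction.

Apply edit: d2 := 14/5
  d5 = d4*4 = 17
  d6 = d1/5 + d4 = 89/20
  d7 = d1*4 - d3*5 - d2 = -401/20
  d8 = d7*5 - d2 - d3*3 = -579/5
  d9 = d6 - d1 = 69/20
Walk from origin (0, 0):
  seg 1: up by d3 = 17/4 → (0, 17/4)
  seg 2: left by d8 = -579/5 → (579/5, 17/4)
  seg 3: left by d6 = 89/20 → (2227/20, 17/4)
  seg 4: right by d5 = 17 → (2567/20, 17/4)
  seg 5: down by d3 = 17/4 → (2567/20, 0)
  seg 6: right by d9 = 69/20 → (659/5, 0)
  seg 7: left by d5 = 17 → (574/5, 0)
  seg 8: left by d3 = 17/4 → (2211/20, 0)
  seg 9: right by d2 = 14/5 → (2267/20, 0)
  seg 10: down by d9 = 69/20 → (2267/20, -69/20)

d5 = 17
d6 = 89/20
d7 = -401/20
d8 = -579/5
d9 = 69/20
endpoint = (2267/20, -69/20)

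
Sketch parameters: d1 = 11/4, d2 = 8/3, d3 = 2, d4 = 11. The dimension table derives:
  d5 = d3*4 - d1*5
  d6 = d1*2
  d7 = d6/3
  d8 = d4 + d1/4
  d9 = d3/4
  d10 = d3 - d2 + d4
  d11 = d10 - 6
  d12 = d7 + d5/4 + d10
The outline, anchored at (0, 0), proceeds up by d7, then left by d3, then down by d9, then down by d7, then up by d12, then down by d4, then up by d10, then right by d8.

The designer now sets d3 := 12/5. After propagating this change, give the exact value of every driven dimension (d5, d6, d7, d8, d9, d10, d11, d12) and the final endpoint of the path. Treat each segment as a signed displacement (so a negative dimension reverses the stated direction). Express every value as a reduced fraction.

Apply edit: d3 := 12/5
  d5 = d3*4 - d1*5 = -83/20
  d6 = d1*2 = 11/2
  d7 = d6/3 = 11/6
  d8 = d4 + d1/4 = 187/16
  d9 = d3/4 = 3/5
  d10 = d3 - d2 + d4 = 161/15
  d11 = d10 - 6 = 71/15
  d12 = d7 + d5/4 + d10 = 2767/240
Walk from origin (0, 0):
  seg 1: up by d7 = 11/6 → (0, 11/6)
  seg 2: left by d3 = 12/5 → (-12/5, 11/6)
  seg 3: down by d9 = 3/5 → (-12/5, 37/30)
  seg 4: down by d7 = 11/6 → (-12/5, -3/5)
  seg 5: up by d12 = 2767/240 → (-12/5, 2623/240)
  seg 6: down by d4 = 11 → (-12/5, -17/240)
  seg 7: up by d10 = 161/15 → (-12/5, 853/80)
  seg 8: right by d8 = 187/16 → (743/80, 853/80)

d5 = -83/20
d6 = 11/2
d7 = 11/6
d8 = 187/16
d9 = 3/5
d10 = 161/15
d11 = 71/15
d12 = 2767/240
endpoint = (743/80, 853/80)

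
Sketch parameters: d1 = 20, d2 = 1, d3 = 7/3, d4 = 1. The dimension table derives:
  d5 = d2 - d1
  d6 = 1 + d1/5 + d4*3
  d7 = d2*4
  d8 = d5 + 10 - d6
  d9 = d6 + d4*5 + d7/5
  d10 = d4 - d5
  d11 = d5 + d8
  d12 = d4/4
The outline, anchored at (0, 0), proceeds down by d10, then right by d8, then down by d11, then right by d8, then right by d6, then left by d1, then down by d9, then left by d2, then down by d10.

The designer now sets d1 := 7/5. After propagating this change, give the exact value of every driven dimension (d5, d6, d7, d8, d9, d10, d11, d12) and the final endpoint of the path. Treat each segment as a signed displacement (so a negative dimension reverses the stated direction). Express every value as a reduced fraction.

d5 = -2/5
d6 = 107/25
d7 = 4
d8 = 133/25
d9 = 252/25
d10 = 7/5
d11 = 123/25
d12 = 1/4
endpoint = (313/25, -89/5)

Apply edit: d1 := 7/5
  d5 = d2 - d1 = -2/5
  d6 = 1 + d1/5 + d4*3 = 107/25
  d7 = d2*4 = 4
  d8 = d5 + 10 - d6 = 133/25
  d9 = d6 + d4*5 + d7/5 = 252/25
  d10 = d4 - d5 = 7/5
  d11 = d5 + d8 = 123/25
  d12 = d4/4 = 1/4
Walk from origin (0, 0):
  seg 1: down by d10 = 7/5 → (0, -7/5)
  seg 2: right by d8 = 133/25 → (133/25, -7/5)
  seg 3: down by d11 = 123/25 → (133/25, -158/25)
  seg 4: right by d8 = 133/25 → (266/25, -158/25)
  seg 5: right by d6 = 107/25 → (373/25, -158/25)
  seg 6: left by d1 = 7/5 → (338/25, -158/25)
  seg 7: down by d9 = 252/25 → (338/25, -82/5)
  seg 8: left by d2 = 1 → (313/25, -82/5)
  seg 9: down by d10 = 7/5 → (313/25, -89/5)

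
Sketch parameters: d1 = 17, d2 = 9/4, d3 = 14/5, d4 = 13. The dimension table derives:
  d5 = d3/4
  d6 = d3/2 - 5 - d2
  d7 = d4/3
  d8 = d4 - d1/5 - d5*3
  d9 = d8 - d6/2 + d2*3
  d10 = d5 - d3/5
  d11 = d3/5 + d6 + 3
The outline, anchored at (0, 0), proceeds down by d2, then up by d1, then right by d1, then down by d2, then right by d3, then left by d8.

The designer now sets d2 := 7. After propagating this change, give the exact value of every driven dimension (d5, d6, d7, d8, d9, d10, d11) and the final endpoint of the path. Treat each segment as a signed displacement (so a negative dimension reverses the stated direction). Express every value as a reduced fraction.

d5 = 7/10
d6 = -53/5
d7 = 13/3
d8 = 15/2
d9 = 169/5
d10 = 7/50
d11 = -176/25
endpoint = (123/10, 3)

Apply edit: d2 := 7
  d5 = d3/4 = 7/10
  d6 = d3/2 - 5 - d2 = -53/5
  d7 = d4/3 = 13/3
  d8 = d4 - d1/5 - d5*3 = 15/2
  d9 = d8 - d6/2 + d2*3 = 169/5
  d10 = d5 - d3/5 = 7/50
  d11 = d3/5 + d6 + 3 = -176/25
Walk from origin (0, 0):
  seg 1: down by d2 = 7 → (0, -7)
  seg 2: up by d1 = 17 → (0, 10)
  seg 3: right by d1 = 17 → (17, 10)
  seg 4: down by d2 = 7 → (17, 3)
  seg 5: right by d3 = 14/5 → (99/5, 3)
  seg 6: left by d8 = 15/2 → (123/10, 3)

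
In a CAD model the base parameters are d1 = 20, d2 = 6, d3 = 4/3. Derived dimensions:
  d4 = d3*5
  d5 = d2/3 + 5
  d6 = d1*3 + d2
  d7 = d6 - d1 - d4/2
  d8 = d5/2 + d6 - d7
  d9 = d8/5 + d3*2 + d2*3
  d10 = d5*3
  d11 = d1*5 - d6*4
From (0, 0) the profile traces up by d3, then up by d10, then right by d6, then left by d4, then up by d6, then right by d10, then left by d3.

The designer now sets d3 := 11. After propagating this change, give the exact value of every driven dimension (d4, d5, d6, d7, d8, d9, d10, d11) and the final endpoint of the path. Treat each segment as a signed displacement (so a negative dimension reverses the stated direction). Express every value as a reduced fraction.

d4 = 55
d5 = 7
d6 = 66
d7 = 37/2
d8 = 51
d9 = 251/5
d10 = 21
d11 = -164
endpoint = (21, 98)

Apply edit: d3 := 11
  d4 = d3*5 = 55
  d5 = d2/3 + 5 = 7
  d6 = d1*3 + d2 = 66
  d7 = d6 - d1 - d4/2 = 37/2
  d8 = d5/2 + d6 - d7 = 51
  d9 = d8/5 + d3*2 + d2*3 = 251/5
  d10 = d5*3 = 21
  d11 = d1*5 - d6*4 = -164
Walk from origin (0, 0):
  seg 1: up by d3 = 11 → (0, 11)
  seg 2: up by d10 = 21 → (0, 32)
  seg 3: right by d6 = 66 → (66, 32)
  seg 4: left by d4 = 55 → (11, 32)
  seg 5: up by d6 = 66 → (11, 98)
  seg 6: right by d10 = 21 → (32, 98)
  seg 7: left by d3 = 11 → (21, 98)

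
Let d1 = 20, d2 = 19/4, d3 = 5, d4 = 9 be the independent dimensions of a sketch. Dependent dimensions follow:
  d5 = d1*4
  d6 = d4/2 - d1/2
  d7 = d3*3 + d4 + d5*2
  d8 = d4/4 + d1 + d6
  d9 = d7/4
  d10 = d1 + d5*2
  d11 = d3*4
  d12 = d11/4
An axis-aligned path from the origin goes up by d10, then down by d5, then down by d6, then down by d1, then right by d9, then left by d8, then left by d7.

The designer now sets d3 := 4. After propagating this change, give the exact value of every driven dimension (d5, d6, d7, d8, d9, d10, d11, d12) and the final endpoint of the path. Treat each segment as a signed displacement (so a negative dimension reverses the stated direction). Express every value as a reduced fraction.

Apply edit: d3 := 4
  d5 = d1*4 = 80
  d6 = d4/2 - d1/2 = -11/2
  d7 = d3*3 + d4 + d5*2 = 181
  d8 = d4/4 + d1 + d6 = 67/4
  d9 = d7/4 = 181/4
  d10 = d1 + d5*2 = 180
  d11 = d3*4 = 16
  d12 = d11/4 = 4
Walk from origin (0, 0):
  seg 1: up by d10 = 180 → (0, 180)
  seg 2: down by d5 = 80 → (0, 100)
  seg 3: down by d6 = -11/2 → (0, 211/2)
  seg 4: down by d1 = 20 → (0, 171/2)
  seg 5: right by d9 = 181/4 → (181/4, 171/2)
  seg 6: left by d8 = 67/4 → (57/2, 171/2)
  seg 7: left by d7 = 181 → (-305/2, 171/2)

d5 = 80
d6 = -11/2
d7 = 181
d8 = 67/4
d9 = 181/4
d10 = 180
d11 = 16
d12 = 4
endpoint = (-305/2, 171/2)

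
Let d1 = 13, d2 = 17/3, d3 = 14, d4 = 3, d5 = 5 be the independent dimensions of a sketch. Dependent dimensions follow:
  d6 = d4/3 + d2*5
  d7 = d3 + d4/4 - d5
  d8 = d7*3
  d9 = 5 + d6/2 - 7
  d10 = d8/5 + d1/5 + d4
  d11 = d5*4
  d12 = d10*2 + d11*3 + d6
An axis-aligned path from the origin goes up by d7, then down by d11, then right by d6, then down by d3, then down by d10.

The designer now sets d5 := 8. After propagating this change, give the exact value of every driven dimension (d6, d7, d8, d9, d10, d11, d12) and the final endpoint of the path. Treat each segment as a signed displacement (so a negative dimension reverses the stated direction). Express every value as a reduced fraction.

d6 = 88/3
d7 = 27/4
d8 = 81/4
d9 = 38/3
d10 = 193/20
d11 = 32
d12 = 4339/30
endpoint = (88/3, -489/10)

Apply edit: d5 := 8
  d6 = d4/3 + d2*5 = 88/3
  d7 = d3 + d4/4 - d5 = 27/4
  d8 = d7*3 = 81/4
  d9 = 5 + d6/2 - 7 = 38/3
  d10 = d8/5 + d1/5 + d4 = 193/20
  d11 = d5*4 = 32
  d12 = d10*2 + d11*3 + d6 = 4339/30
Walk from origin (0, 0):
  seg 1: up by d7 = 27/4 → (0, 27/4)
  seg 2: down by d11 = 32 → (0, -101/4)
  seg 3: right by d6 = 88/3 → (88/3, -101/4)
  seg 4: down by d3 = 14 → (88/3, -157/4)
  seg 5: down by d10 = 193/20 → (88/3, -489/10)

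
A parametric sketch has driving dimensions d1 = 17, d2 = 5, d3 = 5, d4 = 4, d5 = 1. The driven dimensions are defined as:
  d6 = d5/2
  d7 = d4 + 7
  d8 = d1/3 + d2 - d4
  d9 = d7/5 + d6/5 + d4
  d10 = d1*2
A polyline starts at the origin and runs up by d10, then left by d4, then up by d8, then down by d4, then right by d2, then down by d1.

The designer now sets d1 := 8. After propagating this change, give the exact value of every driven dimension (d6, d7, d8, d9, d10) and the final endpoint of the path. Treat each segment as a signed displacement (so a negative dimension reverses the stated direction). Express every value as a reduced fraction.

d6 = 1/2
d7 = 11
d8 = 11/3
d9 = 63/10
d10 = 16
endpoint = (1, 23/3)

Apply edit: d1 := 8
  d6 = d5/2 = 1/2
  d7 = d4 + 7 = 11
  d8 = d1/3 + d2 - d4 = 11/3
  d9 = d7/5 + d6/5 + d4 = 63/10
  d10 = d1*2 = 16
Walk from origin (0, 0):
  seg 1: up by d10 = 16 → (0, 16)
  seg 2: left by d4 = 4 → (-4, 16)
  seg 3: up by d8 = 11/3 → (-4, 59/3)
  seg 4: down by d4 = 4 → (-4, 47/3)
  seg 5: right by d2 = 5 → (1, 47/3)
  seg 6: down by d1 = 8 → (1, 23/3)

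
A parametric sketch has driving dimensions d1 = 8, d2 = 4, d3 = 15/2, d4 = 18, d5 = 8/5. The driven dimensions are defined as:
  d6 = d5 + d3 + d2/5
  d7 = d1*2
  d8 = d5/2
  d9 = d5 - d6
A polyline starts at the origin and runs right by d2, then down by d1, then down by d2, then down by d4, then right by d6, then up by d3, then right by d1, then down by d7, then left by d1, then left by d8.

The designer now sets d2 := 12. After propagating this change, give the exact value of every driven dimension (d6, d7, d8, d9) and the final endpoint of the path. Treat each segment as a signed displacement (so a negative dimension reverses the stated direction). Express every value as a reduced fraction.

d6 = 23/2
d7 = 16
d8 = 4/5
d9 = -99/10
endpoint = (227/10, -93/2)

Apply edit: d2 := 12
  d6 = d5 + d3 + d2/5 = 23/2
  d7 = d1*2 = 16
  d8 = d5/2 = 4/5
  d9 = d5 - d6 = -99/10
Walk from origin (0, 0):
  seg 1: right by d2 = 12 → (12, 0)
  seg 2: down by d1 = 8 → (12, -8)
  seg 3: down by d2 = 12 → (12, -20)
  seg 4: down by d4 = 18 → (12, -38)
  seg 5: right by d6 = 23/2 → (47/2, -38)
  seg 6: up by d3 = 15/2 → (47/2, -61/2)
  seg 7: right by d1 = 8 → (63/2, -61/2)
  seg 8: down by d7 = 16 → (63/2, -93/2)
  seg 9: left by d1 = 8 → (47/2, -93/2)
  seg 10: left by d8 = 4/5 → (227/10, -93/2)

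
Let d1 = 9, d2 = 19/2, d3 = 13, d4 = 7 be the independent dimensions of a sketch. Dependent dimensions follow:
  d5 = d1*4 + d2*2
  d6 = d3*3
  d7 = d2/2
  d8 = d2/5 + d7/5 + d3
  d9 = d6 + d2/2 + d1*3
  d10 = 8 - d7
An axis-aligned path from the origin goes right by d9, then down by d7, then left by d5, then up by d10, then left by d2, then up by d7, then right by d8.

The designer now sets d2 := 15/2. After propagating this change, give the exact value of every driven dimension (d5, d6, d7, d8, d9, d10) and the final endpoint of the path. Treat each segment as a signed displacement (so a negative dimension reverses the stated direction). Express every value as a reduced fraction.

Apply edit: d2 := 15/2
  d5 = d1*4 + d2*2 = 51
  d6 = d3*3 = 39
  d7 = d2/2 = 15/4
  d8 = d2/5 + d7/5 + d3 = 61/4
  d9 = d6 + d2/2 + d1*3 = 279/4
  d10 = 8 - d7 = 17/4
Walk from origin (0, 0):
  seg 1: right by d9 = 279/4 → (279/4, 0)
  seg 2: down by d7 = 15/4 → (279/4, -15/4)
  seg 3: left by d5 = 51 → (75/4, -15/4)
  seg 4: up by d10 = 17/4 → (75/4, 1/2)
  seg 5: left by d2 = 15/2 → (45/4, 1/2)
  seg 6: up by d7 = 15/4 → (45/4, 17/4)
  seg 7: right by d8 = 61/4 → (53/2, 17/4)

d5 = 51
d6 = 39
d7 = 15/4
d8 = 61/4
d9 = 279/4
d10 = 17/4
endpoint = (53/2, 17/4)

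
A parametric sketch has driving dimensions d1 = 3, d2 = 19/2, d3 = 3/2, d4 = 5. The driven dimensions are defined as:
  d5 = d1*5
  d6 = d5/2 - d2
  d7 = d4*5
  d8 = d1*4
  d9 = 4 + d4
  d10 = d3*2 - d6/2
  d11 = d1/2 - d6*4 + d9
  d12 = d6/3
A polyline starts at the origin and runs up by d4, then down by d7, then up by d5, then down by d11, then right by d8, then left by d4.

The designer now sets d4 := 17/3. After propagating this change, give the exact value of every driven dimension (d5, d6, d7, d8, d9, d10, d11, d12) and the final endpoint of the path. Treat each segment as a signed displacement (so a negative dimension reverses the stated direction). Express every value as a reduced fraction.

d5 = 15
d6 = -2
d7 = 85/3
d8 = 12
d9 = 29/3
d10 = 4
d11 = 115/6
d12 = -2/3
endpoint = (19/3, -161/6)

Apply edit: d4 := 17/3
  d5 = d1*5 = 15
  d6 = d5/2 - d2 = -2
  d7 = d4*5 = 85/3
  d8 = d1*4 = 12
  d9 = 4 + d4 = 29/3
  d10 = d3*2 - d6/2 = 4
  d11 = d1/2 - d6*4 + d9 = 115/6
  d12 = d6/3 = -2/3
Walk from origin (0, 0):
  seg 1: up by d4 = 17/3 → (0, 17/3)
  seg 2: down by d7 = 85/3 → (0, -68/3)
  seg 3: up by d5 = 15 → (0, -23/3)
  seg 4: down by d11 = 115/6 → (0, -161/6)
  seg 5: right by d8 = 12 → (12, -161/6)
  seg 6: left by d4 = 17/3 → (19/3, -161/6)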